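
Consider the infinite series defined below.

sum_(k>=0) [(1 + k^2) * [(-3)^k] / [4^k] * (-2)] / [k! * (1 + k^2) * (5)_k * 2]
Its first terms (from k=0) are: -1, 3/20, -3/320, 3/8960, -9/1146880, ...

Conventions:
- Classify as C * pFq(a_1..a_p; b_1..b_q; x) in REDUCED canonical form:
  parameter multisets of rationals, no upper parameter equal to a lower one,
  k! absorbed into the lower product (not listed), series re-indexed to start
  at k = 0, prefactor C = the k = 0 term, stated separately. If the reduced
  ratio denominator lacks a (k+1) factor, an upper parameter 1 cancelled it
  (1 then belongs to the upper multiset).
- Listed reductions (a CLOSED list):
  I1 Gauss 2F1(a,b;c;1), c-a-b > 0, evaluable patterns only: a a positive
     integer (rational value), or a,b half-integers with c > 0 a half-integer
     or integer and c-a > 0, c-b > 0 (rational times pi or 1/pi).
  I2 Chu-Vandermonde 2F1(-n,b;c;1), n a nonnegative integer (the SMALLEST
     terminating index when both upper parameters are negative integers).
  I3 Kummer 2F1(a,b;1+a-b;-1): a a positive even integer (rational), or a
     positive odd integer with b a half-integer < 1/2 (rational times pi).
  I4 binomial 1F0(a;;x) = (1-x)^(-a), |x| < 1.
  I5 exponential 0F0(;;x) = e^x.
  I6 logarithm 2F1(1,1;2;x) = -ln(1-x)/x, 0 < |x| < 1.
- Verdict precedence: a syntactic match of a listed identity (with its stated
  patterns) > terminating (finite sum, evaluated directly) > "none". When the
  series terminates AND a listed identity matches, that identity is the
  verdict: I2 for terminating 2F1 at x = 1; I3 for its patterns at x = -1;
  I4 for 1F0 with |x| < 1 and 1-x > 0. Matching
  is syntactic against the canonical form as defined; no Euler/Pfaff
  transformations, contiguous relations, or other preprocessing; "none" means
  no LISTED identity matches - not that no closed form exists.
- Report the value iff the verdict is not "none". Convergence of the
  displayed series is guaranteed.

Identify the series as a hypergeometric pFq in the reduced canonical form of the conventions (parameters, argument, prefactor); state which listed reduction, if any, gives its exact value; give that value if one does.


Prefactor -1, argument -3/4: 0F1 with upper {-} over lower {5}. Verdict: none - this 0F1 at x = -3/4 matches no listed pattern, and upper {-} holds no stopper.

Key step: from the first term -1: the two geometric factors (C = -1, x = -3/4) combine into one argument.
Step ratio: r(k) = (-3/4) * 1 / [(k+5) (k+1)] - rational in k, leading ratio (-3/4); with t_0 = -1, classification follows.


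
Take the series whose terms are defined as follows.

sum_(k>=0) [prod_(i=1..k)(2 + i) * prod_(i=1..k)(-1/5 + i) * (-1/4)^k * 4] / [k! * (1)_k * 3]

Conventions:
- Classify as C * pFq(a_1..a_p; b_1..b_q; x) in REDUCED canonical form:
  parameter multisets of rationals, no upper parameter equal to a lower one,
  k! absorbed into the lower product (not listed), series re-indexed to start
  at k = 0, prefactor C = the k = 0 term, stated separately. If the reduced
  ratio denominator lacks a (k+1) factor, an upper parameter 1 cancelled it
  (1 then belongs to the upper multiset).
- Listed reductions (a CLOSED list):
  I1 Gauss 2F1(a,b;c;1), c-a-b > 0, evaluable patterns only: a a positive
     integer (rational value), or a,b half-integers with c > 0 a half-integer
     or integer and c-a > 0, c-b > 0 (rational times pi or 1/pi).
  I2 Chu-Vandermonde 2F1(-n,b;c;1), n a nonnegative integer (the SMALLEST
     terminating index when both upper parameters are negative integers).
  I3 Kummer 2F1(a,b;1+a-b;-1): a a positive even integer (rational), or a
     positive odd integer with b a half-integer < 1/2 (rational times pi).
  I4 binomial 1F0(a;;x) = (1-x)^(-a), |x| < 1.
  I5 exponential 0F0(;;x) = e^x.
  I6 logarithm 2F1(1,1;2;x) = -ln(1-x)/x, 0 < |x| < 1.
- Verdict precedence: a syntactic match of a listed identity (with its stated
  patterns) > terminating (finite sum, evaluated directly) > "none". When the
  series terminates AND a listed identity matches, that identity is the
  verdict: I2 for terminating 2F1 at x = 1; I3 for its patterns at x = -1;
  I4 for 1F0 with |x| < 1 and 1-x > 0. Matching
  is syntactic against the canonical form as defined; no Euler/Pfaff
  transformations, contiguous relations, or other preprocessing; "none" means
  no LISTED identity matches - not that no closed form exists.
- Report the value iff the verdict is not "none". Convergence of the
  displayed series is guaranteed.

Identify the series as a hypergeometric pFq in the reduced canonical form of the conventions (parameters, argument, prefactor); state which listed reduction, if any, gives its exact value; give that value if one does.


x = -1/4 here; the reduced form reads 2F1, upper {4/5, 3}, lower {1}, C = 4/3. Verdict: none - this 2F1 at x = -1/4 matches no listed pattern, and upper {4/5, 3} holds no stopper.

Key step: with t_0 = 4/3, the constant factors (C = 4/3) combine into one prefactor.
Term ratio: r(k) = (-1/4) * (k+4/5) (k+3) / [(k+1) (k+1)] ; factor over Q: parameters, x = (-1/4), and C = 4/3.


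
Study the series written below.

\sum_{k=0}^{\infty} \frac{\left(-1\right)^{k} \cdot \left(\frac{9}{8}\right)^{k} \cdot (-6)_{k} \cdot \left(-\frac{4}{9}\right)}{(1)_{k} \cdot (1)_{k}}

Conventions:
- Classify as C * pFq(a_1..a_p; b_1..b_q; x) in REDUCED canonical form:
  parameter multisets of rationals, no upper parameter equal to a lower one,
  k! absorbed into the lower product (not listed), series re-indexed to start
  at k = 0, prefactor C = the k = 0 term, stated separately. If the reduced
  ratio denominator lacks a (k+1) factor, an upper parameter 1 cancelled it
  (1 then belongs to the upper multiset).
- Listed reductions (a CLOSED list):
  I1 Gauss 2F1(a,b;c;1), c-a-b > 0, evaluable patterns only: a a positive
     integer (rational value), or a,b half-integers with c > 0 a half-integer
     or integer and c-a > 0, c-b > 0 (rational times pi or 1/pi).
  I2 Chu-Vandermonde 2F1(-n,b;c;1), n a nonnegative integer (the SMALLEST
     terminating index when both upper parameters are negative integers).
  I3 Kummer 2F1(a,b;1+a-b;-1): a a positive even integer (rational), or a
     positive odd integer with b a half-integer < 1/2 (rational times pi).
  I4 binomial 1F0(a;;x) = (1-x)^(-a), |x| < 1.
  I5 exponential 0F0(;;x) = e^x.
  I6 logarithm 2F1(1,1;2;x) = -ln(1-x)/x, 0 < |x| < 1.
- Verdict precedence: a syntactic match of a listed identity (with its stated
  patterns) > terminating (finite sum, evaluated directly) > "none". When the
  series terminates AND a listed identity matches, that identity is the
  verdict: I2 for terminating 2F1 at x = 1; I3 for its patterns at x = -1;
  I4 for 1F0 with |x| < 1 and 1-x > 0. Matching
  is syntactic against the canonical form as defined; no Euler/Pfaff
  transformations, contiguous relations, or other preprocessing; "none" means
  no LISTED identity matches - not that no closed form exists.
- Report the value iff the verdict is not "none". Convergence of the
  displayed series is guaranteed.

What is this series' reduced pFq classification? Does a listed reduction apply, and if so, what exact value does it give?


With C = -\frac{4}{9}: the canonical form is 1F1(-6; 1; -\frac{9}{8}). Verdict: terminating (-6 upstairs). 7 nonzero terms in all; added directly. Hence: -\frac{484071497}{47185920}.

The tell: t_0 = -\frac{4}{9} here, and (1)_k (C = -4/9, x = -9/8) is k! itself.
Ratio: r(k) = -\frac{9}{8} * (k-6) / [(k+1) (k+1)] - rational in k, leading ratio -\frac{9}{8}; with t_0 = -\frac{4}{9}, classification follows.


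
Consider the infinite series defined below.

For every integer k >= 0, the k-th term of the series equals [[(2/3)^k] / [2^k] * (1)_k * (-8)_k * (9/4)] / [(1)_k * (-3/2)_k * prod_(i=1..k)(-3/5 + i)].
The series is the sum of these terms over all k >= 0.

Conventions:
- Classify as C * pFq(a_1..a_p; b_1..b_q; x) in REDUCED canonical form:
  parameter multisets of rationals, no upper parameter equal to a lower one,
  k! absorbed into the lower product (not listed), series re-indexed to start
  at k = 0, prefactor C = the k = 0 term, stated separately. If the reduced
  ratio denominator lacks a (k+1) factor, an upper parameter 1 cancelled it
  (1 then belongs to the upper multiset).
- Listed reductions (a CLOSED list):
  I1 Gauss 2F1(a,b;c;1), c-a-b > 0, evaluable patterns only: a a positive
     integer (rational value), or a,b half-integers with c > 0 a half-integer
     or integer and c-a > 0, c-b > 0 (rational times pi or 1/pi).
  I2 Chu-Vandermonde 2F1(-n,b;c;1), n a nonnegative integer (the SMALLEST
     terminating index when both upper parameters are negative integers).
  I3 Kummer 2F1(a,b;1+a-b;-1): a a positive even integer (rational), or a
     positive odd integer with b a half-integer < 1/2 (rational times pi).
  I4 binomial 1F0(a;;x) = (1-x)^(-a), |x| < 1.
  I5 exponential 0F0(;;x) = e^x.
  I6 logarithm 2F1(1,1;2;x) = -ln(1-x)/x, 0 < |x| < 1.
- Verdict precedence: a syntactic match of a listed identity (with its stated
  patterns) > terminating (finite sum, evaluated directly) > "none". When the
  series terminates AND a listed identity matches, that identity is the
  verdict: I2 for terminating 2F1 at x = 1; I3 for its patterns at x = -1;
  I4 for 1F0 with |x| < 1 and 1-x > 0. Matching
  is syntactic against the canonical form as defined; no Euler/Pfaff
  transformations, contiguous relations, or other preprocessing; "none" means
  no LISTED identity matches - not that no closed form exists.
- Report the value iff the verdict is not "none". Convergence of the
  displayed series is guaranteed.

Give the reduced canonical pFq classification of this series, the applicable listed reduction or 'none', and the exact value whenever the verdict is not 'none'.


The series (x = 1/3) is 2F2: upper {-8, 1}, lower {-3/2, 2/5}, prefactor 9/4. Verdict: terminating (-8 upstairs). 9 nonzero terms in all; added directly. Value: 6904228263067/1132528405932.

Key observation: t_0 being 9/4, the two k-th powers (prefactor 9/4) combine into one argument.
Ratio: r(k) = (1/3) * (k-8) (k+1) / [(k-3/2) (k+2/5) (k+1)] - rational in k, leading ratio (1/3); with t_0 = 9/4, classification follows.


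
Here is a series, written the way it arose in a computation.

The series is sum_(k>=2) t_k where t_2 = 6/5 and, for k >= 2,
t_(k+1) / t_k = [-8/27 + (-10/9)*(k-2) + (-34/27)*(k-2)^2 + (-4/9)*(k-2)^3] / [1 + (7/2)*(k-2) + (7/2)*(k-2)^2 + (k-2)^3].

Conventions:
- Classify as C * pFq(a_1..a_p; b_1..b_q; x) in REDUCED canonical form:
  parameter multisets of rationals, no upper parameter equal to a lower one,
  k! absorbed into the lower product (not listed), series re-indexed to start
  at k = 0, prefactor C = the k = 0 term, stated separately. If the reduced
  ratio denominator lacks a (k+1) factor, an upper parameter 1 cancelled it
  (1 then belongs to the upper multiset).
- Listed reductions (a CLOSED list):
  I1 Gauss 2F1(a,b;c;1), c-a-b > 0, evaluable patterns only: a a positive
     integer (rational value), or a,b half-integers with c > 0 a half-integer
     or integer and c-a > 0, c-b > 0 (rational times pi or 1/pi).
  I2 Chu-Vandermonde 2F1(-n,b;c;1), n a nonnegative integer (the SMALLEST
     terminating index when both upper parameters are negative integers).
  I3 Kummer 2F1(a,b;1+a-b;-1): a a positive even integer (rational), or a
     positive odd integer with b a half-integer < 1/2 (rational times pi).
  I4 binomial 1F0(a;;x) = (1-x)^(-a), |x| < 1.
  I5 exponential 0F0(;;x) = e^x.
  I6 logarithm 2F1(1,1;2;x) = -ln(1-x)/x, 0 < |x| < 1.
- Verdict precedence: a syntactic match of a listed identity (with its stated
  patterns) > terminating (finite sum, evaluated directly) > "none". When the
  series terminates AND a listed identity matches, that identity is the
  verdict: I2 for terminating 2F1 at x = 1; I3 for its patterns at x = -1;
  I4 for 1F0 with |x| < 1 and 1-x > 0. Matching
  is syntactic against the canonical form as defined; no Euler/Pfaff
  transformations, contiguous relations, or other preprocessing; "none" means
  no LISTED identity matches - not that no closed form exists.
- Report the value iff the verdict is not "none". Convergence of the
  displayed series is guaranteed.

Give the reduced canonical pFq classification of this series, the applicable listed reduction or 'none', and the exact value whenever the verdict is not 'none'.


Classification (C = 6/5): 2F1 with upper {1, 4/3}, lower {2}, argument x = -4/9. Verdict: none. Every listed pattern misses the 2F1 form at -4/9, upper {1, 4/3}.

The tell: with t_0 = 6/5, cancel k + 1/2 from the displayed ratio first; then C = 6/5.
Ratio: r(k) = (-4/9) * (k+1) (k+4/3) / [(k+2) (k+1)] - rational in k. x = (-4/9); t_0 = 6/5; negate the roots.


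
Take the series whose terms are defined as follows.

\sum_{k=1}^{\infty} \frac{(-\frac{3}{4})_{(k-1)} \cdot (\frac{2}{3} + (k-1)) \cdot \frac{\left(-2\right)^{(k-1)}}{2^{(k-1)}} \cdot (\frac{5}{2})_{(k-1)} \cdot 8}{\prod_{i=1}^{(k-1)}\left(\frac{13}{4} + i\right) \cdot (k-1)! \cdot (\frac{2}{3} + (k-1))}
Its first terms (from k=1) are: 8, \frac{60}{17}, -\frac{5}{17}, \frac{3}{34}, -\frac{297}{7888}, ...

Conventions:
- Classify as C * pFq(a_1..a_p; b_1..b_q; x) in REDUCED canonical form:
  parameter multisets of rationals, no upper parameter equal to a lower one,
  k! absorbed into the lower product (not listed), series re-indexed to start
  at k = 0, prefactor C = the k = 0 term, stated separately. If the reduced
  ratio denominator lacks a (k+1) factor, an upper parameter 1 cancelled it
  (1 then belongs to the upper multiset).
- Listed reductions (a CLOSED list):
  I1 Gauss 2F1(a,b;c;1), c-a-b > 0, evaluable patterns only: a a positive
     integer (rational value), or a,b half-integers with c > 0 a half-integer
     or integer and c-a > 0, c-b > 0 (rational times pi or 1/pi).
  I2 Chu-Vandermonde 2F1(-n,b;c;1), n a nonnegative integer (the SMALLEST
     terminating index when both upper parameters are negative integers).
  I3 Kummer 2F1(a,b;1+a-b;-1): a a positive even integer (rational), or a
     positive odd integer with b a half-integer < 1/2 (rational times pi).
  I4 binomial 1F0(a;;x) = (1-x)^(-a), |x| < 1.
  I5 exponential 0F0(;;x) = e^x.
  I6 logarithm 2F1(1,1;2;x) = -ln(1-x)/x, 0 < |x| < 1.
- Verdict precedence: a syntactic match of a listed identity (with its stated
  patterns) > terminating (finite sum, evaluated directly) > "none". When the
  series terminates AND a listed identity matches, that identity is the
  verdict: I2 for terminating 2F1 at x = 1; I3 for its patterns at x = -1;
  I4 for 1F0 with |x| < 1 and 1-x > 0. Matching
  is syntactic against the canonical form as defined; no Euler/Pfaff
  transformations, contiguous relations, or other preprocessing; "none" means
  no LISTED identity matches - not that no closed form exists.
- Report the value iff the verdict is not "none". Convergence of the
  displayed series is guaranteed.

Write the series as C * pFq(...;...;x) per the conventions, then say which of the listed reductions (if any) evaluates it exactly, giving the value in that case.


The tell: from the first term 8: the two k-th powers (C = 8, x = -1) combine into one argument.
Term ratio: r(k) = -1 * (k-\frac{3}{4}) (k+\frac{5}{2}) / [(k+\frac{17}{4}) (k+1)] - rational in k, leading ratio -1; with t_0 = 8, classification follows.

The series (x = -1) is 2F1: upper {-\frac{3}{4}, \frac{5}{2}}, lower {\frac{17}{4}}, prefactor 8. Verdict: none here - no I1-I6 shape fits x = -1 with lower {\frac{17}{4}}.


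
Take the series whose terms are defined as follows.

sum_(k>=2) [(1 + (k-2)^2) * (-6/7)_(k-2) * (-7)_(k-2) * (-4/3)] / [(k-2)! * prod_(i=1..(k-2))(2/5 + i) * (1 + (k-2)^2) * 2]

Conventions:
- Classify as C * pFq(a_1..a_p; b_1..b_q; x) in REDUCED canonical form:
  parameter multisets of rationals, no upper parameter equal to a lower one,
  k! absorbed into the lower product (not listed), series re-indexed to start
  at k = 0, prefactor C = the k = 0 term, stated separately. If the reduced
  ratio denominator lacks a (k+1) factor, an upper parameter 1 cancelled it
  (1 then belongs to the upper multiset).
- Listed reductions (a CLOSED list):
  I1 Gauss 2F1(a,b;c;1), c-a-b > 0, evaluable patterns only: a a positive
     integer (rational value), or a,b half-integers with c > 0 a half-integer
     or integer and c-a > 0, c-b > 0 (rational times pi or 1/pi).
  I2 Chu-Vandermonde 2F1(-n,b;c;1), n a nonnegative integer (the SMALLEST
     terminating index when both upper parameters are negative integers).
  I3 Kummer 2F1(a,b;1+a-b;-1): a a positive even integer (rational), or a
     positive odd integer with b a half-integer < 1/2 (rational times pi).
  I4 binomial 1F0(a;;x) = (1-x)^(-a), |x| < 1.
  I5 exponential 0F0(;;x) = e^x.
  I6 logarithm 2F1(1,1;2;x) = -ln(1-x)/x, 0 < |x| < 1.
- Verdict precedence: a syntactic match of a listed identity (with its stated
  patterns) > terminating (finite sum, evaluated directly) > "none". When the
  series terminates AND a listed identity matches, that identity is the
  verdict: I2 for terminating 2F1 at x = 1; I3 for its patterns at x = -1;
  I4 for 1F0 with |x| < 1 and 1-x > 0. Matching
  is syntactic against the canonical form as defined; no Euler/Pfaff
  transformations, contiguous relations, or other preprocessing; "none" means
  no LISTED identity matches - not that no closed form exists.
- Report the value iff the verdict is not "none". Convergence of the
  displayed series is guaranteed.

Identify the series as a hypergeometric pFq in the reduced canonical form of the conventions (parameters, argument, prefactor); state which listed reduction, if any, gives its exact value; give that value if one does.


Canonical form: C = -2/3 times 2F1 with upper {-7, -6/7}, lower {7/5}, x = 1. Verdict: this is Chu-Vandermonde (I2) (terminating 2F1 at x = 1 with n = 7, b = -6/7, c = 7/5). Its exact value is -810718902689/253397592756.

Structural cue: with t_0 = -2/3, k^2 + 1 divides numerator and denominator alike; prefactor -2/3 after cancelling.
Term ratio: r(k) = 1 * (k-7) (k-6/7) / [(k+7/5) (k+1)] - rational in k, leading ratio 1; with t_0 = -2/3, classification follows.


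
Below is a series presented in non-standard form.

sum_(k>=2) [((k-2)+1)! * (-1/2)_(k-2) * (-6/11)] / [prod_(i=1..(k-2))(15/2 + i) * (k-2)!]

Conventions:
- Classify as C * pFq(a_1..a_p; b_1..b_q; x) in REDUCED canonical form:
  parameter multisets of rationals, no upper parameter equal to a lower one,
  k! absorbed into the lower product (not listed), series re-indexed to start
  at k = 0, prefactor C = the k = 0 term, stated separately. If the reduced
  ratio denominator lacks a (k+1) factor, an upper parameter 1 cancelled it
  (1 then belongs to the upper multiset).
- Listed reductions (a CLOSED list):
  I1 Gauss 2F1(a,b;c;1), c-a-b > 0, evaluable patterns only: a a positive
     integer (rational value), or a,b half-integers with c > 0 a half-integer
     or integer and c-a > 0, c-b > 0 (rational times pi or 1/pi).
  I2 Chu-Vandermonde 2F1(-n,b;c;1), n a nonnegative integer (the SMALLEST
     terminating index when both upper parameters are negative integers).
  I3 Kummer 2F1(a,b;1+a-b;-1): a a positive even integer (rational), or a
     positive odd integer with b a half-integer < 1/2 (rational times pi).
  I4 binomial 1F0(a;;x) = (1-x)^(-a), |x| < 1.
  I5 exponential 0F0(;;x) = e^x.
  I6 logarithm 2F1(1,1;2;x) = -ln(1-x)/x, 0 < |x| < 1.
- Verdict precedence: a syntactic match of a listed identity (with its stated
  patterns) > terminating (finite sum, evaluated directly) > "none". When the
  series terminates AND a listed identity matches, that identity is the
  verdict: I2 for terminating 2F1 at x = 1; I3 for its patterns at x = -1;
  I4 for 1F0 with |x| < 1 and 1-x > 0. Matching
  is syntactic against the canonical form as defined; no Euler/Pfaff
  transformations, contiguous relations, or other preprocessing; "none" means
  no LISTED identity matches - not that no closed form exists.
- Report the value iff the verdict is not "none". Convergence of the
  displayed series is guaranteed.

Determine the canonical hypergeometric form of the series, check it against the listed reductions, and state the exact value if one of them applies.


With C = -6/11: the canonical form is 2F1(-1/2, 2; 17/2; 1). Verdict at x = 1: Gauss (I1, integer-parameter pattern) matches (x = 1: the Gamma ratio telescopes since c-a-b = 7 > 0 and a = 2 in Z>0). Value: -585/1232.

First insight: from the first term -6/11: the factorial ratio (C = -6/11) (k+a-1)!/(a-1)! is a rising factorial (a)_k.
Term ratio: r(k) = 1 * (k-1/2) (k+2) / [(k+17/2) (k+1)] - rational; roots negated = parameters, x = 1, C = -6/11.


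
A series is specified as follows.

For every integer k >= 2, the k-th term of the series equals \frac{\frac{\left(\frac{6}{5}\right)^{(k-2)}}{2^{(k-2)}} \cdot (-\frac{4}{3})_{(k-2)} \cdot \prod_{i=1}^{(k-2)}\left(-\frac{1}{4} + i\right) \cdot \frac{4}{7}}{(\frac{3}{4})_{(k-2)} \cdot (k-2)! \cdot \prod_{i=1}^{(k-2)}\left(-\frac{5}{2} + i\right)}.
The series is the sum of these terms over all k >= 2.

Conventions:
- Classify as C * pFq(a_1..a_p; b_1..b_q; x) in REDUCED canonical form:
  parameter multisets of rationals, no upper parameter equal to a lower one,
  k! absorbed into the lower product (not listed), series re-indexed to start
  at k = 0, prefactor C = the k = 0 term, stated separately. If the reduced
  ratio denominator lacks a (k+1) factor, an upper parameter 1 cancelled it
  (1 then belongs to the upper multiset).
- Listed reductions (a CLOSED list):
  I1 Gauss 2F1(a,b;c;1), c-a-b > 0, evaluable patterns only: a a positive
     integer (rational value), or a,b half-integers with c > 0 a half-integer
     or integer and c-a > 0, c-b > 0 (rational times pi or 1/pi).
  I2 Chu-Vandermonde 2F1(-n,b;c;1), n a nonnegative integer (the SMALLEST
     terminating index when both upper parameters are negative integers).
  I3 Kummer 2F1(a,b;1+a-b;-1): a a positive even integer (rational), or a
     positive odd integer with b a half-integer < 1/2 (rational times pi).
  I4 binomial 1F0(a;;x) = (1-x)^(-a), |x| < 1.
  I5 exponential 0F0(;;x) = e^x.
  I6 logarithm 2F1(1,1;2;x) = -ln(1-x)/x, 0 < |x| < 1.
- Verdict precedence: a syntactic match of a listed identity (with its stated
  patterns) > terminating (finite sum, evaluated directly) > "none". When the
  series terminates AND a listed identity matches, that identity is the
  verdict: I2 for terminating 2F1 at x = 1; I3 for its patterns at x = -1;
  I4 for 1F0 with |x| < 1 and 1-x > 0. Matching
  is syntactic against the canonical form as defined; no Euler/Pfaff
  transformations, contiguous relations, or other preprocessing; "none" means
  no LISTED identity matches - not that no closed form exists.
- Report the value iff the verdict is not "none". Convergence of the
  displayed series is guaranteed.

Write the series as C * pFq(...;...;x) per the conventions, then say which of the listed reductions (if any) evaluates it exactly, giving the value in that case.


Classification (C = \frac{4}{7}): 1F1 with upper {-\frac{4}{3}}, lower {-\frac{3}{2}}, argument x = \frac{3}{5}. Verdict: no listed reduction: x = \frac{3}{5} and upper {-\frac{4}{3}} fail every I1-I6 pattern.

First insight: with t_0 = \frac{4}{7}, the parameter 3/4 appears in both the upper and lower lists and cancels.
Term ratio: r(k) = \frac{3}{5} * (k-\frac{4}{3}) / [(k-\frac{3}{2}) (k+1)] - rational in k, leading ratio \frac{3}{5}; with t_0 = \frac{4}{7}, classification follows.


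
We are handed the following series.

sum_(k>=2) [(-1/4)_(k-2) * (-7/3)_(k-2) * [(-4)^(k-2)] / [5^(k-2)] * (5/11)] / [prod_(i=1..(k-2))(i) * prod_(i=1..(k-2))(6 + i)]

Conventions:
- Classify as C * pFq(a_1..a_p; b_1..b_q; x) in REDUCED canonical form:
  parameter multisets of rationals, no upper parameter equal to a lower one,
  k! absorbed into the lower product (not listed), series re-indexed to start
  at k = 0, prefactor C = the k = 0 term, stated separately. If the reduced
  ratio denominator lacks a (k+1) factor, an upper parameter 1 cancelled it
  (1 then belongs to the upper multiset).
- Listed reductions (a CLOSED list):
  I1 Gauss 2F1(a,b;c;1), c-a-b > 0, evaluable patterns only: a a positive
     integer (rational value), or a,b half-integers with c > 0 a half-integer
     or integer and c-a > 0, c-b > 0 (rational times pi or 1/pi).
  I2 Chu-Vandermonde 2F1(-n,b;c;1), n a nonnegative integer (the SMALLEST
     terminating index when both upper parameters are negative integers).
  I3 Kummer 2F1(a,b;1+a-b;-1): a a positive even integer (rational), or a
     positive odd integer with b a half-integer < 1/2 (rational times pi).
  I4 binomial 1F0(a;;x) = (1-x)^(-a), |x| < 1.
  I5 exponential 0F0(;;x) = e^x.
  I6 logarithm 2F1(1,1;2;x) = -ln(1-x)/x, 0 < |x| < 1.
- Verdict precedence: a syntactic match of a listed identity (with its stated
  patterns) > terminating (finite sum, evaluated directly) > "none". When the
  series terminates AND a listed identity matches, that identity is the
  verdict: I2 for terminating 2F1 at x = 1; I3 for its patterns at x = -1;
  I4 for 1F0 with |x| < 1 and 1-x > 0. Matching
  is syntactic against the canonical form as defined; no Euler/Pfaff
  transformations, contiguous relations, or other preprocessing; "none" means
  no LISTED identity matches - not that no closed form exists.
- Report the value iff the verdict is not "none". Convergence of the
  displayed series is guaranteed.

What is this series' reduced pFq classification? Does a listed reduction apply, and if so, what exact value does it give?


Classification (C = 5/11): 2F1 with upper {-7/3, -1/4}, lower {7}, argument x = -4/5. Verdict: none. A 2F1 with upper {-7/3, -1/4} fits none of I1-I6 at x = -4/5; the sum runs forever.

Structural cue: t_0 = 5/11 here, and the two geometric factors (C = 5/11, x = -4/5) combine into one argument.
Step ratio: r(k) = (-4/5) * (k-7/3) (k-1/4) / [(k+7) (k+1)] - rational in k, leading ratio (-4/5); with t_0 = 5/11, classification follows.


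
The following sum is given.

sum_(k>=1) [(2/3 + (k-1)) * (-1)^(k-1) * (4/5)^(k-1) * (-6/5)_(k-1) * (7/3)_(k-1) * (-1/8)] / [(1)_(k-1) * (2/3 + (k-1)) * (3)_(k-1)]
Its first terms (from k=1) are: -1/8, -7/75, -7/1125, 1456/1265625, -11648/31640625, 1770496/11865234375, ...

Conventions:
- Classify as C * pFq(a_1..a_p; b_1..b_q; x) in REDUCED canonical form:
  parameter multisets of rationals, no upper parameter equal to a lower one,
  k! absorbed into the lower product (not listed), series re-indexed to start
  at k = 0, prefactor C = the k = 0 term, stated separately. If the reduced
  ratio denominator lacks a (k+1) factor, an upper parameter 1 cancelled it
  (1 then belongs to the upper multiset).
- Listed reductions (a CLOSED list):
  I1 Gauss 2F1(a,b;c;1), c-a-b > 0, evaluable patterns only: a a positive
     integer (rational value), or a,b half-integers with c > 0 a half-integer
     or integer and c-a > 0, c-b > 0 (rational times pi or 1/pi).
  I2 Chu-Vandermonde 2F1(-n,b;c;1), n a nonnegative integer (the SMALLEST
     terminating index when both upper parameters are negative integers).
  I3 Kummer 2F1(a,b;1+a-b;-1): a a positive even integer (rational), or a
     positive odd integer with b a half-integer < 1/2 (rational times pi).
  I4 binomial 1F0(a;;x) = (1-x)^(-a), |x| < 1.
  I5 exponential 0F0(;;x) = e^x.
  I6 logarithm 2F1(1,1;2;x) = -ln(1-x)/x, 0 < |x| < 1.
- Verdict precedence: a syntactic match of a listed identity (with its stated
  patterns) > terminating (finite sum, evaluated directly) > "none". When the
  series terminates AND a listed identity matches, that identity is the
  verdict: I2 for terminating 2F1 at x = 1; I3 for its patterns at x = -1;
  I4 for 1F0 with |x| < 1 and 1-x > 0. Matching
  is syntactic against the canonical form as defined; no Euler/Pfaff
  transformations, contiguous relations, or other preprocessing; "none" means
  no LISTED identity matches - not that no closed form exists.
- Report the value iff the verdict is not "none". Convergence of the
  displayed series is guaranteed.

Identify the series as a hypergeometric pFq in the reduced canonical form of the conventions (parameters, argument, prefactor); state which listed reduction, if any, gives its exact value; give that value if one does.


This is -1/8 * 2F1(-6/5, 7/3; 3; -4/5) in reduced canonical form. Verdict: none. Every listed pattern misses the 2F1 form at -4/5, upper {-6/5, 7/3}.

First insight: t_0 being -1/8, (1)_k (C = -1/8, x = -4/5) is k! itself.
Term ratio: r(k) = (-4/5) * (k-6/5) (k+7/3) / [(k+3) (k+1)] - rational in k, leading ratio (-4/5); with t_0 = -1/8, classification follows.


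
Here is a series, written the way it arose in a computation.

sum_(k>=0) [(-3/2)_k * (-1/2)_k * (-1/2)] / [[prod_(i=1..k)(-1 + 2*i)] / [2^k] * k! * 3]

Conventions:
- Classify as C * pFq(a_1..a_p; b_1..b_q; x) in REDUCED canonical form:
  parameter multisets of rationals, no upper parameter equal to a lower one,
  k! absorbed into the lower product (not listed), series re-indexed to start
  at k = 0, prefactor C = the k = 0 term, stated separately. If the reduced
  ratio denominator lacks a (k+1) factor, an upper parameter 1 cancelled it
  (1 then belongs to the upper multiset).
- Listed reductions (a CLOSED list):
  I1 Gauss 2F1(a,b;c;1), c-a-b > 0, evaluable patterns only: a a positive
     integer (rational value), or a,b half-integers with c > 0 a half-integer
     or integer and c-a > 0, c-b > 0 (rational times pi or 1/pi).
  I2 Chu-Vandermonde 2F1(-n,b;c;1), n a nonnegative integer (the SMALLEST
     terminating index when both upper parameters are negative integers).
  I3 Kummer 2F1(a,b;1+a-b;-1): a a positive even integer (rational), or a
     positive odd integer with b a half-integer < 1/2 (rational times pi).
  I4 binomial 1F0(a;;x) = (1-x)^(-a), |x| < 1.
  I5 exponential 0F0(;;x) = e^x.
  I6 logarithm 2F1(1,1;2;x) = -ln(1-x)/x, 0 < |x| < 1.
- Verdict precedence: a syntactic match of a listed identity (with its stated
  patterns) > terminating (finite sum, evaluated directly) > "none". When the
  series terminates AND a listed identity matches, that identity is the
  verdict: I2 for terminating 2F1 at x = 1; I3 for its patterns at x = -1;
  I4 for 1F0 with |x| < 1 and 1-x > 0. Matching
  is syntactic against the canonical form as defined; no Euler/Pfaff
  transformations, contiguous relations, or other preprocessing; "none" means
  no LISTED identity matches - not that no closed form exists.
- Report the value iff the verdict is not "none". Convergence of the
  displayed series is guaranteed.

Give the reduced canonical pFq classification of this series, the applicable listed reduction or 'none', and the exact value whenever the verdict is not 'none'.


With C = -1/6: the canonical form is 2F1(-3/2, -1/2; 1/2; 1). Verdict: Gauss (I1, half-integer pattern) applies (x = 1; upper {-3/2, -1/2} half-integers, c = 1/2 in the evaluable pattern). Hence: (-1/8) * pi.

Key observation: t_0 being -1/6, the lower odd product (C = -1/6, x = 1) is 2^k (1/2)_k.
Adjacent-term ratio: r(k) = 1 * (k-3/2) (k-1/2) / [(k+1/2) (k+1)] - rational in k, leading ratio 1; with t_0 = -1/6, classification follows.


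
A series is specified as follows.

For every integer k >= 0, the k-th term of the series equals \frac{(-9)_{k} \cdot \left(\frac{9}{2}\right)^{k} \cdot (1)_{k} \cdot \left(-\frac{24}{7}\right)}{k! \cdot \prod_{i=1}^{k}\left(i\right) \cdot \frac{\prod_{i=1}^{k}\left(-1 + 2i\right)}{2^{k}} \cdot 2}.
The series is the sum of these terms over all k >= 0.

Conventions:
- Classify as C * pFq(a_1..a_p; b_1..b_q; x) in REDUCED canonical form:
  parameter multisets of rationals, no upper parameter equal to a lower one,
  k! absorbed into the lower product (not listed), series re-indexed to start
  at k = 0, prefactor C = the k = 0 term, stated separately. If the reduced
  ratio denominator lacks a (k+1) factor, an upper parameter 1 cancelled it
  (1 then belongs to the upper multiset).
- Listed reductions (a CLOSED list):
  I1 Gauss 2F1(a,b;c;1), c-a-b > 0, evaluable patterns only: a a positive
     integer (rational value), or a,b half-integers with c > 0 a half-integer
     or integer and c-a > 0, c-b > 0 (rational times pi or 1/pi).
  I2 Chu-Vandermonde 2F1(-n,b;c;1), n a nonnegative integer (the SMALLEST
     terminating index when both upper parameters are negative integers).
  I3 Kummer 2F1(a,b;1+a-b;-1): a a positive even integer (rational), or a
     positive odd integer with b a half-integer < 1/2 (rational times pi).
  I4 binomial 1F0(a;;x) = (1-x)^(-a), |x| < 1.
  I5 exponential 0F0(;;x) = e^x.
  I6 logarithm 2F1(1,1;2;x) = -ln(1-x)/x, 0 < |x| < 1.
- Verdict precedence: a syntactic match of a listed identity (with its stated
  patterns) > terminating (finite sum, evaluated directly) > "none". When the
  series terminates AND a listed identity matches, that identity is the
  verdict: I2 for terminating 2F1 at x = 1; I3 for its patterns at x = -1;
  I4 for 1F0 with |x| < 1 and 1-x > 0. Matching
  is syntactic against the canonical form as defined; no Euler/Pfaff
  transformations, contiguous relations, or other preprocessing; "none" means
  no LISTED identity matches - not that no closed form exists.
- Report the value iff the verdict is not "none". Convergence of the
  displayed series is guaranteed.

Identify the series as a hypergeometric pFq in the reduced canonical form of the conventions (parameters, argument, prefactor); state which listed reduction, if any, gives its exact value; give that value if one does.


This is -\frac{12}{7} * 1F1(-9; \frac{1}{2}; \frac{9}{2}) in reduced canonical form. Verdict: terminating - upper -9 stops the sum at k = 9; the 10 terms are added exactly. Value: -\frac{4535808}{270725}.

First insight: with t_0 = -\frac{12}{7}, the lower running product (C = -12/7) is a rising factorial.
Term ratio: r(k) = \frac{9}{2} * (k-9) / [(k+\frac{1}{2}) (k+1)] ; factor over Q: parameters, x = \frac{9}{2}, and C = -\frac{12}{7}.


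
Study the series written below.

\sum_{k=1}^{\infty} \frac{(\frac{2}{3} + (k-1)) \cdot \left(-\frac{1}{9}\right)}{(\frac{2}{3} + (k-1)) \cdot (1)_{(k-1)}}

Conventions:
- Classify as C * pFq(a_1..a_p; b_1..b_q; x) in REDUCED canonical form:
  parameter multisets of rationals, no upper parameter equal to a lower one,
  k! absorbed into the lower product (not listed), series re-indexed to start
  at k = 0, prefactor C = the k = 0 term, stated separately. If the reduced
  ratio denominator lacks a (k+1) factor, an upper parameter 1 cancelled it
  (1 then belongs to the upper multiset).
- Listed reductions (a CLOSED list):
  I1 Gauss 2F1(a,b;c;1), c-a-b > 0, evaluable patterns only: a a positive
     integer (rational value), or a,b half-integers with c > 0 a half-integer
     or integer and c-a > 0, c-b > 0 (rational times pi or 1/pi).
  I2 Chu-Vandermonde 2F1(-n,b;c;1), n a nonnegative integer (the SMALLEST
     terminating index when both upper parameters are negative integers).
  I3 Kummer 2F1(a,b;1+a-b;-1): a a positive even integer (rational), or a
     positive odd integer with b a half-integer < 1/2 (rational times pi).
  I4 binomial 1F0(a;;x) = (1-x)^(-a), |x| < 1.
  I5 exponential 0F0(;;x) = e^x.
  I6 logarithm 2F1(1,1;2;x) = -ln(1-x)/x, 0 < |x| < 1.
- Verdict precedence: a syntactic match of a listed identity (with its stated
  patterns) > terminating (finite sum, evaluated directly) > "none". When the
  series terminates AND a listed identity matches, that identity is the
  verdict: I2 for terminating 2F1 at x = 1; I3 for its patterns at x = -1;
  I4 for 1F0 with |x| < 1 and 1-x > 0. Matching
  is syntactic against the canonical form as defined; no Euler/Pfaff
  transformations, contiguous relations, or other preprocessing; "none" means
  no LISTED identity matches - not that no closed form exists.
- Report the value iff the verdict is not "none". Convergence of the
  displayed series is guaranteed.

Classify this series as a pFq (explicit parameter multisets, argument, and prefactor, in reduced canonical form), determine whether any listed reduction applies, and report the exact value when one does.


With C = -\frac{1}{9}: the canonical form is 0F0(-; -; 1). Verdict: this is exponential (I5) (the 0F0 exponential series at x = 1). Exact value: \left(-\frac{1}{9}\right) \cdot e^{1}.

Key observation: with t_0 = -\frac{1}{9}, striking the common factor k + 2/3 reduces the term (prefactor -1/9).
Step ratio: r(k) = 1 * 1 / [(k+1)] ; factor over Q: parameters, x = 1, and C = -\frac{1}{9}.


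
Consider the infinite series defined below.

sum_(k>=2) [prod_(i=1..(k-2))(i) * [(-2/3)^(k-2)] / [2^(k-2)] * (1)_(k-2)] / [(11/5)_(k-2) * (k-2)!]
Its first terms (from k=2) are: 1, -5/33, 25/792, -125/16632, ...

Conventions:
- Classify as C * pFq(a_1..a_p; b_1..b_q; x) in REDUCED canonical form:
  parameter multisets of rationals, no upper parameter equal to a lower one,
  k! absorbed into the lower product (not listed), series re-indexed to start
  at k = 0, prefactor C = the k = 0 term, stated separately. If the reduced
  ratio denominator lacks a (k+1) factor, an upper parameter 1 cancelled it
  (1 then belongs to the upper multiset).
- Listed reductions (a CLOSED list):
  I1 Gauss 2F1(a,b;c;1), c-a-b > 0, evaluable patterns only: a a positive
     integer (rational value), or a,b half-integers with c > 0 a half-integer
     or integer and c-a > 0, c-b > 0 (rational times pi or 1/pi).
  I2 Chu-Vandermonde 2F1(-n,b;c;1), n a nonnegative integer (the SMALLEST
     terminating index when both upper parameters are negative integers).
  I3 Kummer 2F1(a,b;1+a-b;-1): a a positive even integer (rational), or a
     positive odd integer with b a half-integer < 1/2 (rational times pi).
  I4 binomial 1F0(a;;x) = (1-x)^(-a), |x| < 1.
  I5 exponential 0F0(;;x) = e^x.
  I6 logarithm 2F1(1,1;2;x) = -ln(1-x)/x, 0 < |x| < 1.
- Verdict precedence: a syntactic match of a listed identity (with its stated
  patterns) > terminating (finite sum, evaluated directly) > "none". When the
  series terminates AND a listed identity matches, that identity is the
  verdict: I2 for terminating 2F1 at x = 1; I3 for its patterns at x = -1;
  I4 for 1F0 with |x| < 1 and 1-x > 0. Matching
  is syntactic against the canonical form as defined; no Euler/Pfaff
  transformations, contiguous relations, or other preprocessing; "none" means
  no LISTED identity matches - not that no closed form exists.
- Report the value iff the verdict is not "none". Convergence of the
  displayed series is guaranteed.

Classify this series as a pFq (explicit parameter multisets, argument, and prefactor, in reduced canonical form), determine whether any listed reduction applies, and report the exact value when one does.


Structural cue: t_0 = 1 here, and the running product (C = 1) telescopes to a rising factorial.
Ratio: r(k) = (-1/3) * (k+1) (k+1) / [(k+11/5) (k+1)] - rational in k. x = (-1/3); t_0 = 1; negate the roots.

With C = 1: the canonical form is 2F1(1, 1; 11/5; -1/3). Verdict: none - this 2F1 at x = -1/3 matches no listed pattern, and upper {1, 1} holds no stopper.


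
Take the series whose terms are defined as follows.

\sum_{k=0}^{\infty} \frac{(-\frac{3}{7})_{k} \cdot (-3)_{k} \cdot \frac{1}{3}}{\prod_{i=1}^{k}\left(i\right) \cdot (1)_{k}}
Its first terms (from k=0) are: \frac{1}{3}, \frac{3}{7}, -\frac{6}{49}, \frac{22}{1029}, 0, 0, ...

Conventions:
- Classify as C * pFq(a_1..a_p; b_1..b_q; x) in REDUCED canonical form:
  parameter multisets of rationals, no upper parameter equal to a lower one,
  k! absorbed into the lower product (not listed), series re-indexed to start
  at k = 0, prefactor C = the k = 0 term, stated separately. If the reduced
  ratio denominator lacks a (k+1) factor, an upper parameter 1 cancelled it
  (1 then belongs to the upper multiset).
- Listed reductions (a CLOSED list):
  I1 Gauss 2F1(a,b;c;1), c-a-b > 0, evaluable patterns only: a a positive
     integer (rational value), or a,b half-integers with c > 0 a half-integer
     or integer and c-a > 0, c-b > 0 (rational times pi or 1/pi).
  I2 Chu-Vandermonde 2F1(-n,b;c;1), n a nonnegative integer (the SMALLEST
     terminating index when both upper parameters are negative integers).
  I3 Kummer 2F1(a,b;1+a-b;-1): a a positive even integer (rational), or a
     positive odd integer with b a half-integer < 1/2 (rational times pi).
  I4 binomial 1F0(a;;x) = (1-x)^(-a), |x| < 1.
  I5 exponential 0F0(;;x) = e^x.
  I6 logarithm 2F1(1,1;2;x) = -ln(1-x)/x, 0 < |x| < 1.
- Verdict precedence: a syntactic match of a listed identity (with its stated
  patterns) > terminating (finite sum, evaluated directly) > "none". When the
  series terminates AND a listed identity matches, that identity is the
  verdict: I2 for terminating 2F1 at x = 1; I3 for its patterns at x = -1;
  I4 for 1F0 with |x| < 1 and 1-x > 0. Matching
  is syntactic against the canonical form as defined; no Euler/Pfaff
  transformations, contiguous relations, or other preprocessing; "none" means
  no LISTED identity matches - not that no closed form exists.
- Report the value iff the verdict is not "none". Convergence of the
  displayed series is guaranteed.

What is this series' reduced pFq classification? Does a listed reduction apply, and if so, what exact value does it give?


x = 1 here; the reduced form reads 2F1, upper {-3, -\frac{3}{7}}, lower {1}, C = \frac{1}{3}. Verdict (x = 1): Vandermonde's identity (I2) applies (terminating 2F1 at x = 1 with n = 3, b = -3/7, c = 1). Exact value: \frac{680}{1029}.

Structural cue: with t_0 = \frac{1}{3}, (1)_k (prefactor 1/3) is k! itself.
Consecutive-term ratio: r(k) = 1 * (k-3) (k-\frac{3}{7}) / [(k+1) (k+1)] - rational in k, leading ratio 1; with t_0 = \frac{1}{3}, classification follows.
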